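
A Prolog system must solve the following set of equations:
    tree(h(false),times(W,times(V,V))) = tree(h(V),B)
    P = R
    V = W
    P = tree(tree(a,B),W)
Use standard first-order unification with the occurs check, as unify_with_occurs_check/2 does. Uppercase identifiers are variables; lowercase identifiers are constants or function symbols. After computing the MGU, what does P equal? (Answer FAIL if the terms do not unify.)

tree(tree(a,times(false,times(false,false))),false)

Decompose tree/2: h(false) = h(V),  times(W,times(V,V)) = B.
Decompose h/1: false = V.
Bind V := false; substituting into the 2 remaining equations that mention V gives: times(W,times(false,false)) = B,  false = W.
Bind B := times(W,times(false,false)); substituting into the one remaining equation that mentions B gives: P = tree(tree(a,times(W,times(false,false))),W).
Bind P := R; substituting into the one remaining equation that mentions P gives: R = tree(tree(a,times(W,times(false,false))),W).
Bind W := false; substituting into the remaining equation gives: R = tree(tree(a,times(false,times(false,false))),false). Substituting into the earlier binding gives B := times(false,times(false,false)).
Bind R := tree(tree(a,times(false,times(false,false))),false). Substituting into the earlier binding gives P := tree(tree(a,times(false,times(false,false))),false).
MGU = { V = false, B = times(false,times(false,false)), P = tree(tree(a,times(false,times(false,false))),false), W = false, R = tree(tree(a,times(false,times(false,false))),false) }, so P = tree(tree(a,times(false,times(false,false))),false).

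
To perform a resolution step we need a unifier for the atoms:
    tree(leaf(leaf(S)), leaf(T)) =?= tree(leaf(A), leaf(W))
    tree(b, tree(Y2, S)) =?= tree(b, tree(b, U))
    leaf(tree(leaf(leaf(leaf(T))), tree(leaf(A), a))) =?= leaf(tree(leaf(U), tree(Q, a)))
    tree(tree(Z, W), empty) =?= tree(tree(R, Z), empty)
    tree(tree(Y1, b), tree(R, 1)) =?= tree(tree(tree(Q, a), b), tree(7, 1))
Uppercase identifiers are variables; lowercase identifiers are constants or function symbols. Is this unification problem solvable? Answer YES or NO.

Decompose tree/2: leaf(leaf(S)) =?= leaf(A),  leaf(T) =?= leaf(W).
Decompose leaf/1: leaf(S) =?= A.
Bind A := leaf(S); substituting into the one remaining equation that mentions A gives: leaf(tree(leaf(leaf(leaf(T))), tree(leaf(leaf(S)), a))) =?= leaf(tree(leaf(U), tree(Q, a))).
Decompose leaf/1: T =?= W.
Bind T := W; substituting into the one remaining equation that mentions T gives: leaf(tree(leaf(leaf(leaf(W))), tree(leaf(leaf(S)), a))) =?= leaf(tree(leaf(U), tree(Q, a))).
Decompose tree/2: b =?= b,  tree(Y2, S) =?= tree(b, U).
Delete trivial equation b =?= b.
Decompose tree/2: Y2 =?= b,  S =?= U.
Bind Y2 := b; no other remaining equation mentions Y2.
Bind S := U; substituting into the one remaining equation that mentions S gives: leaf(tree(leaf(leaf(leaf(W))), tree(leaf(leaf(U)), a))) =?= leaf(tree(leaf(U), tree(Q, a))). Substituting into the earlier binding gives A := leaf(U).
Decompose leaf/1: tree(leaf(leaf(leaf(W))), tree(leaf(leaf(U)), a)) =?= tree(leaf(U), tree(Q, a)).
Decompose tree/2: leaf(leaf(leaf(W))) =?= leaf(U),  tree(leaf(leaf(U)), a) =?= tree(Q, a).
Decompose leaf/1: leaf(leaf(W)) =?= U.
Bind U := leaf(leaf(W)); substituting into the one remaining equation that mentions U gives: tree(leaf(leaf(leaf(leaf(W)))), a) =?= tree(Q, a). Substituting into the earlier bindings gives A := leaf(leaf(leaf(W))), S := leaf(leaf(W)).
Decompose tree/2: leaf(leaf(leaf(leaf(W)))) =?= Q,  a =?= a.
Bind Q := leaf(leaf(leaf(leaf(W)))); substituting into the one remaining equation that mentions Q gives: tree(tree(Y1, b), tree(R, 1)) =?= tree(tree(tree(leaf(leaf(leaf(leaf(W)))), a), b), tree(7, 1)).
Delete trivial equation a =?= a.
Decompose tree/2: tree(Z, W) =?= tree(R, Z),  empty =?= empty.
Decompose tree/2: Z =?= R,  W =?= Z.
Bind Z := R; substituting into the one remaining equation that mentions Z gives: W =?= R.
Bind W := R; substituting into the one remaining equation that mentions W gives: tree(tree(Y1, b), tree(R, 1)) =?= tree(tree(tree(leaf(leaf(leaf(leaf(R)))), a), b), tree(7, 1)). Substituting into the earlier bindings gives A := leaf(leaf(leaf(R))), T := R, S := leaf(leaf(R)), U := leaf(leaf(R)), Q := leaf(leaf(leaf(leaf(R)))).
Delete trivial equation empty =?= empty.
Decompose tree/2: tree(Y1, b) =?= tree(tree(leaf(leaf(leaf(leaf(R)))), a), b),  tree(R, 1) =?= tree(7, 1).
Decompose tree/2: Y1 =?= tree(leaf(leaf(leaf(leaf(R)))), a),  b =?= b.
Bind Y1 := tree(leaf(leaf(leaf(leaf(R)))), a); no other remaining equation mentions Y1.
Delete trivial equation b =?= b.
Decompose tree/2: R =?= 7,  1 =?= 1.
Bind R := 7; no other remaining equation mentions R. Substituting into the earlier bindings gives A := leaf(leaf(leaf(7))), T := 7, S := leaf(leaf(7)), U := leaf(leaf(7)), Q := leaf(leaf(leaf(leaf(7)))), Z := 7, W := 7, Y1 := tree(leaf(leaf(leaf(leaf(7)))), a).
Delete trivial equation 1 =?= 1.
No equations remain and no clash or occurs-check failure arose, so a unifier exists.

YES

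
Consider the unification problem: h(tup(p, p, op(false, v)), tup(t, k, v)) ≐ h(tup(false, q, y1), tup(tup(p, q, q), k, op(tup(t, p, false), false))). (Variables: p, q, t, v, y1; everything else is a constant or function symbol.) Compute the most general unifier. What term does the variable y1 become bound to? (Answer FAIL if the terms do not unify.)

Decompose h/2: tup(p, p, op(false, v)) ≐ tup(false, q, y1),  tup(t, k, v) ≐ tup(tup(p, q, q), k, op(tup(t, p, false), false)).
Decompose tup/3: p ≐ false,  p ≐ q,  op(false, v) ≐ y1.
Bind p := false; substituting into the 2 remaining equations that mention p gives: false ≐ q,  tup(t, k, v) ≐ tup(tup(false, q, q), k, op(tup(t, false, false), false)).
Bind q := false; substituting into the one remaining equation that mentions q gives: tup(t, k, v) ≐ tup(tup(false, false, false), k, op(tup(t, false, false), false)).
Bind y1 := op(false, v); no other remaining equation mentions y1.
Decompose tup/3: t ≐ tup(false, false, false),  k ≐ k,  v ≐ op(tup(t, false, false), false).
Bind t := tup(false, false, false); substituting into the one remaining equation that mentions t gives: v ≐ op(tup(tup(false, false, false), false, false), false).
Delete trivial equation k ≐ k.
Bind v := op(tup(tup(false, false, false), false, false), false). Substituting into the earlier binding gives y1 := op(false, op(tup(tup(false, false, false), false, false), false)).
MGU = { p -> false, q -> false, y1 -> op(false, op(tup(tup(false, false, false), false, false), false)), t -> tup(false, false, false), v -> op(tup(tup(false, false, false), false, false), false) }, so y1 -> op(false, op(tup(tup(false, false, false), false, false), false)).

op(false, op(tup(tup(false, false, false), false, false), false))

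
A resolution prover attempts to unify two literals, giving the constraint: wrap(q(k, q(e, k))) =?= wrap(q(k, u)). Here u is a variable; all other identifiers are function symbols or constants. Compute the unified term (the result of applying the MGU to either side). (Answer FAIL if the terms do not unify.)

wrap(q(k, q(e, k)))

Decompose wrap/1: q(k, q(e, k)) =?= q(k, u).
Decompose q/2: k =?= k,  q(e, k) =?= u.
Delete trivial equation k =?= k.
Bind u := q(e, k).
Applying the MGU to either side gives wrap(q(k, q(e, k))).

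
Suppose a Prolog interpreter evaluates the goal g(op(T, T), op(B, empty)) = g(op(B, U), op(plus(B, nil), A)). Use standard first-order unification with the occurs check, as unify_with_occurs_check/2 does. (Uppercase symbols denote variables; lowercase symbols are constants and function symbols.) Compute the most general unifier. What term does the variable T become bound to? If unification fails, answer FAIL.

FAIL

Decompose g/2: op(T, T) = op(B, U),  op(B, empty) = op(plus(B, nil), A).
Decompose op/2: T = B,  T = U.
Bind T := B; substituting into the one remaining equation that mentions T gives: B = U.
Bind B := U; substituting into the remaining equation gives: op(U, empty) = op(plus(U, nil), A). Substituting into the earlier binding gives T := U.
Decompose op/2: U = plus(U, nil),  empty = A.
Occurs check fails: U occurs in plus(U, nil); the equation U = plus(U, nil) has no finite solution.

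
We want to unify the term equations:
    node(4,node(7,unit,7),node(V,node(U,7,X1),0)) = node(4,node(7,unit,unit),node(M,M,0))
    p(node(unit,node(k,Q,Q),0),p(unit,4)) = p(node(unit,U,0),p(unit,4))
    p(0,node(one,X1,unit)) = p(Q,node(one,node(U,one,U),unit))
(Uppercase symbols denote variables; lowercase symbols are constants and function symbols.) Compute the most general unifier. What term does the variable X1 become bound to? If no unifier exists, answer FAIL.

FAIL

Decompose node/3: 4 = 4,  node(7,unit,7) = node(7,unit,unit),  node(V,node(U,7,X1),0) = node(M,M,0).
Delete trivial equation 4 = 4.
Decompose node/3: 7 = 7,  unit = unit,  7 = unit.
Delete trivial equation 7 = 7.
Delete trivial equation unit = unit.
Clash: constants 7 and unit differ; no unifier exists.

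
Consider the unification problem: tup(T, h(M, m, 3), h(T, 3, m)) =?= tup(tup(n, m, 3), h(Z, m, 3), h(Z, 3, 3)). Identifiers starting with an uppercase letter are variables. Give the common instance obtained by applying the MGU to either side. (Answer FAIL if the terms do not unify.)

Decompose tup/3: T =?= tup(n, m, 3),  h(M, m, 3) =?= h(Z, m, 3),  h(T, 3, m) =?= h(Z, 3, 3).
Bind T := tup(n, m, 3); substituting into the one remaining equation that mentions T gives: h(tup(n, m, 3), 3, m) =?= h(Z, 3, 3).
Decompose h/3: M =?= Z,  m =?= m,  3 =?= 3.
Bind M := Z; no other remaining equation mentions M.
Delete trivial equation m =?= m.
Delete trivial equation 3 =?= 3.
Decompose h/3: tup(n, m, 3) =?= Z,  3 =?= 3,  m =?= 3.
Bind Z := tup(n, m, 3); no other remaining equation mentions Z. Substituting into the earlier binding gives M := tup(n, m, 3).
Delete trivial equation 3 =?= 3.
Clash: constants m and 3 differ; no unifier exists.

FAIL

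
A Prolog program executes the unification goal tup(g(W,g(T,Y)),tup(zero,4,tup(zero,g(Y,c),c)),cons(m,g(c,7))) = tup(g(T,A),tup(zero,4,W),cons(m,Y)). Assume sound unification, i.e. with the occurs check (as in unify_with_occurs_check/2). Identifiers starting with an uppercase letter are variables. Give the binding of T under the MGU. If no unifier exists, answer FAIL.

tup(zero,g(g(c,7),c),c)

Decompose tup/3: g(W,g(T,Y)) = g(T,A),  tup(zero,4,tup(zero,g(Y,c),c)) = tup(zero,4,W),  cons(m,g(c,7)) = cons(m,Y).
Decompose g/2: W = T,  g(T,Y) = A.
Bind W := T; substituting into the one remaining equation that mentions W gives: tup(zero,4,tup(zero,g(Y,c),c)) = tup(zero,4,T).
Bind A := g(T,Y); no other remaining equation mentions A.
Decompose tup/3: zero = zero,  4 = 4,  tup(zero,g(Y,c),c) = T.
Delete trivial equation zero = zero.
Delete trivial equation 4 = 4.
Bind T := tup(zero,g(Y,c),c); no other remaining equation mentions T. Substituting into the earlier bindings gives W := tup(zero,g(Y,c),c), A := g(tup(zero,g(Y,c),c),Y).
Decompose cons/2: m = m,  g(c,7) = Y.
Delete trivial equation m = m.
Bind Y := g(c,7). Substituting into the earlier bindings gives W := tup(zero,g(g(c,7),c),c), A := g(tup(zero,g(g(c,7),c),c),g(c,7)), T := tup(zero,g(g(c,7),c),c).
MGU = { W = tup(zero,g(g(c,7),c),c), A = g(tup(zero,g(g(c,7),c),c),g(c,7)), T = tup(zero,g(g(c,7),c),c), Y = g(c,7) }, so T = tup(zero,g(g(c,7),c),c).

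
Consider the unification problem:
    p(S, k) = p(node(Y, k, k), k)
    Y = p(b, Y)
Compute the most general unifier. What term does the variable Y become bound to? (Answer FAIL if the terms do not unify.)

Decompose p/2: S = node(Y, k, k),  k = k.
Bind S := node(Y, k, k); no other remaining equation mentions S.
Delete trivial equation k = k.
Occurs check fails: Y occurs in p(b, Y); the equation Y = p(b, Y) has no finite solution.

FAIL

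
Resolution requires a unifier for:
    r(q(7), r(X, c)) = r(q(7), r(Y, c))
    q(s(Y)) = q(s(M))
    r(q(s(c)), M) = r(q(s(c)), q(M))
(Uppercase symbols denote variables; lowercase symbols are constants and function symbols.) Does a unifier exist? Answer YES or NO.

Decompose r/2: q(7) = q(7),  r(X, c) = r(Y, c).
Delete trivial equation q(7) = q(7).
Decompose r/2: X = Y,  c = c.
Bind X := Y; no other remaining equation mentions X.
Delete trivial equation c = c.
Decompose q/1: s(Y) = s(M).
Decompose s/1: Y = M.
Bind Y := M; no other remaining equation mentions Y. Substituting into the earlier binding gives X := M.
Decompose r/2: q(s(c)) = q(s(c)),  M = q(M).
Delete trivial equation q(s(c)) = q(s(c)).
Occurs check fails: M occurs in q(M); the equation M = q(M) has no finite solution.

NO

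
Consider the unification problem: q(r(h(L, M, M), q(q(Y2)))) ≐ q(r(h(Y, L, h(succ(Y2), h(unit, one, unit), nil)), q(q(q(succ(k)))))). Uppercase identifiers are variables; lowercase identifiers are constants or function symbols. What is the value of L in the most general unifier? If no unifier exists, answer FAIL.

Decompose q/1: r(h(L, M, M), q(q(Y2))) ≐ r(h(Y, L, h(succ(Y2), h(unit, one, unit), nil)), q(q(q(succ(k))))).
Decompose r/2: h(L, M, M) ≐ h(Y, L, h(succ(Y2), h(unit, one, unit), nil)),  q(q(Y2)) ≐ q(q(q(succ(k)))).
Decompose h/3: L ≐ Y,  M ≐ L,  M ≐ h(succ(Y2), h(unit, one, unit), nil).
Bind L := Y; substituting into the one remaining equation that mentions L gives: M ≐ Y.
Bind M := Y; substituting into the one remaining equation that mentions M gives: Y ≐ h(succ(Y2), h(unit, one, unit), nil).
Bind Y := h(succ(Y2), h(unit, one, unit), nil); no other remaining equation mentions Y. Substituting into the earlier bindings gives L := h(succ(Y2), h(unit, one, unit), nil), M := h(succ(Y2), h(unit, one, unit), nil).
Decompose q/1: q(Y2) ≐ q(q(succ(k))).
Decompose q/1: Y2 ≐ q(succ(k)).
Bind Y2 := q(succ(k)). Substituting into the earlier bindings gives L := h(succ(q(succ(k))), h(unit, one, unit), nil), M := h(succ(q(succ(k))), h(unit, one, unit), nil), Y := h(succ(q(succ(k))), h(unit, one, unit), nil).
MGU = { L -> h(succ(q(succ(k))), h(unit, one, unit), nil), M -> h(succ(q(succ(k))), h(unit, one, unit), nil), Y -> h(succ(q(succ(k))), h(unit, one, unit), nil), Y2 -> q(succ(k)) }, so L -> h(succ(q(succ(k))), h(unit, one, unit), nil).

h(succ(q(succ(k))), h(unit, one, unit), nil)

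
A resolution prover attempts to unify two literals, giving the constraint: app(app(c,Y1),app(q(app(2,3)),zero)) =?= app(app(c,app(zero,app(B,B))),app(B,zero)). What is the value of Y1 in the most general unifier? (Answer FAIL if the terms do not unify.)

Decompose app/2: app(c,Y1) =?= app(c,app(zero,app(B,B))),  app(q(app(2,3)),zero) =?= app(B,zero).
Decompose app/2: c =?= c,  Y1 =?= app(zero,app(B,B)).
Delete trivial equation c =?= c.
Bind Y1 := app(zero,app(B,B)); no other remaining equation mentions Y1.
Decompose app/2: q(app(2,3)) =?= B,  zero =?= zero.
Bind B := q(app(2,3)); no other remaining equation mentions B. Substituting into the earlier binding gives Y1 := app(zero,app(q(app(2,3)),q(app(2,3)))).
Delete trivial equation zero =?= zero.
MGU = { Y1 := app(zero,app(q(app(2,3)),q(app(2,3)))), B := q(app(2,3)) }, so Y1 := app(zero,app(q(app(2,3)),q(app(2,3)))).

app(zero,app(q(app(2,3)),q(app(2,3))))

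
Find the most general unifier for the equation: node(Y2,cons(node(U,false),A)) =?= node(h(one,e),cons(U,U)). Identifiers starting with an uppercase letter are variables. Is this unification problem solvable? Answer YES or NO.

NO

Decompose node/2: Y2 =?= h(one,e),  cons(node(U,false),A) =?= cons(U,U).
Bind Y2 := h(one,e); no other remaining equation mentions Y2.
Decompose cons/2: node(U,false) =?= U,  A =?= U.
Occurs check fails: U occurs in node(U,false); the equation U =?= node(U,false) has no finite solution.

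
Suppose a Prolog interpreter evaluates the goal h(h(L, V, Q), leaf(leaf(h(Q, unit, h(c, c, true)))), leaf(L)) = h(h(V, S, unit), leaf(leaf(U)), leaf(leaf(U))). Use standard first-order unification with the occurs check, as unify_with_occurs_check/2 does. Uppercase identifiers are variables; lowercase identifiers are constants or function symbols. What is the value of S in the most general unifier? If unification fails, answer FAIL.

Decompose h/3: h(L, V, Q) = h(V, S, unit),  leaf(leaf(h(Q, unit, h(c, c, true)))) = leaf(leaf(U)),  leaf(L) = leaf(leaf(U)).
Decompose h/3: L = V,  V = S,  Q = unit.
Bind L := V; substituting into the one remaining equation that mentions L gives: leaf(V) = leaf(leaf(U)).
Bind V := S; substituting into the one remaining equation that mentions V gives: leaf(S) = leaf(leaf(U)). Substituting into the earlier binding gives L := S.
Bind Q := unit; substituting into the one remaining equation that mentions Q gives: leaf(leaf(h(unit, unit, h(c, c, true)))) = leaf(leaf(U)).
Decompose leaf/1: leaf(h(unit, unit, h(c, c, true))) = leaf(U).
Decompose leaf/1: h(unit, unit, h(c, c, true)) = U.
Bind U := h(unit, unit, h(c, c, true)); substituting into the remaining equation gives: leaf(S) = leaf(leaf(h(unit, unit, h(c, c, true)))).
Decompose leaf/1: S = leaf(h(unit, unit, h(c, c, true))).
Bind S := leaf(h(unit, unit, h(c, c, true))). Substituting into the earlier bindings gives L := leaf(h(unit, unit, h(c, c, true))), V := leaf(h(unit, unit, h(c, c, true))).
MGU = { L -> leaf(h(unit, unit, h(c, c, true))), V -> leaf(h(unit, unit, h(c, c, true))), Q -> unit, U -> h(unit, unit, h(c, c, true)), S -> leaf(h(unit, unit, h(c, c, true))) }, so S -> leaf(h(unit, unit, h(c, c, true))).

leaf(h(unit, unit, h(c, c, true)))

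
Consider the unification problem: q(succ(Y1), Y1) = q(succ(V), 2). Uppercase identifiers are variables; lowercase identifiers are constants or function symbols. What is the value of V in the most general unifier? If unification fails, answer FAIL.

Decompose q/2: succ(Y1) = succ(V),  Y1 = 2.
Decompose succ/1: Y1 = V.
Bind Y1 := V; substituting into the remaining equation gives: V = 2.
Bind V := 2. Substituting into the earlier binding gives Y1 := 2.
MGU = { Y1 ↦ 2, V ↦ 2 }, so V ↦ 2.

2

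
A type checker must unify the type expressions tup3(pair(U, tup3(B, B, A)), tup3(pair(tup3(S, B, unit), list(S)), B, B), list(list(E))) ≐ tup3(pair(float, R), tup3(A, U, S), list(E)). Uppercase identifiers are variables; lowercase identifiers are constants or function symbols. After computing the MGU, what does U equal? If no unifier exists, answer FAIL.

FAIL

Decompose tup3/3: pair(U, tup3(B, B, A)) ≐ pair(float, R),  tup3(pair(tup3(S, B, unit), list(S)), B, B) ≐ tup3(A, U, S),  list(list(E)) ≐ list(E).
Decompose pair/2: U ≐ float,  tup3(B, B, A) ≐ R.
Bind U := float; substituting into the one remaining equation that mentions U gives: tup3(pair(tup3(S, B, unit), list(S)), B, B) ≐ tup3(A, float, S).
Bind R := tup3(B, B, A); no other remaining equation mentions R.
Decompose tup3/3: pair(tup3(S, B, unit), list(S)) ≐ A,  B ≐ float,  B ≐ S.
Bind A := pair(tup3(S, B, unit), list(S)); no other remaining equation mentions A. Substituting into the earlier binding gives R := tup3(B, B, pair(tup3(S, B, unit), list(S))).
Bind B := float; substituting into the one remaining equation that mentions B gives: float ≐ S. Substituting into the earlier bindings gives R := tup3(float, float, pair(tup3(S, float, unit), list(S))), A := pair(tup3(S, float, unit), list(S)).
Bind S := float; no other remaining equation mentions S. Substituting into the earlier bindings gives R := tup3(float, float, pair(tup3(float, float, unit), list(float))), A := pair(tup3(float, float, unit), list(float)).
Decompose list/1: list(E) ≐ E.
Occurs check fails: E occurs in list(E); the equation E ≐ list(E) has no finite solution.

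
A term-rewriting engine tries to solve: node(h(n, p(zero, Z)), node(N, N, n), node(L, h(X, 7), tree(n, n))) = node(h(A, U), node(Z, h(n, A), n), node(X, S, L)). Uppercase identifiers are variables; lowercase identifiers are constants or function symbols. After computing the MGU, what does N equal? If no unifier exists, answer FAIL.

h(n, n)

Decompose node/3: h(n, p(zero, Z)) = h(A, U),  node(N, N, n) = node(Z, h(n, A), n),  node(L, h(X, 7), tree(n, n)) = node(X, S, L).
Decompose h/2: n = A,  p(zero, Z) = U.
Bind A := n; substituting into the one remaining equation that mentions A gives: node(N, N, n) = node(Z, h(n, n), n).
Bind U := p(zero, Z); no other remaining equation mentions U.
Decompose node/3: N = Z,  N = h(n, n),  n = n.
Bind N := Z; substituting into the one remaining equation that mentions N gives: Z = h(n, n).
Bind Z := h(n, n); no other remaining equation mentions Z. Substituting into the earlier bindings gives U := p(zero, h(n, n)), N := h(n, n).
Delete trivial equation n = n.
Decompose node/3: L = X,  h(X, 7) = S,  tree(n, n) = L.
Bind L := X; substituting into the one remaining equation that mentions L gives: tree(n, n) = X.
Bind S := h(X, 7); no other remaining equation mentions S.
Bind X := tree(n, n). Substituting into the earlier bindings gives L := tree(n, n), S := h(tree(n, n), 7).
MGU = { A ↦ n, U ↦ p(zero, h(n, n)), N ↦ h(n, n), Z ↦ h(n, n), L ↦ tree(n, n), S ↦ h(tree(n, n), 7), X ↦ tree(n, n) }, so N ↦ h(n, n).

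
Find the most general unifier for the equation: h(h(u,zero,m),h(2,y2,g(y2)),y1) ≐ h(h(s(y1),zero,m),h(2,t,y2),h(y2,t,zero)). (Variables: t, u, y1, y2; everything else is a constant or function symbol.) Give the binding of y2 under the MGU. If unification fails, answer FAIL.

Decompose h/3: h(u,zero,m) ≐ h(s(y1),zero,m),  h(2,y2,g(y2)) ≐ h(2,t,y2),  y1 ≐ h(y2,t,zero).
Decompose h/3: u ≐ s(y1),  zero ≐ zero,  m ≐ m.
Bind u := s(y1); no other remaining equation mentions u.
Delete trivial equation zero ≐ zero.
Delete trivial equation m ≐ m.
Decompose h/3: 2 ≐ 2,  y2 ≐ t,  g(y2) ≐ y2.
Delete trivial equation 2 ≐ 2.
Bind y2 := t; substituting into the remaining equations gives: g(t) ≐ t,  y1 ≐ h(t,t,zero).
Occurs check fails: t occurs in g(t); the equation t ≐ g(t) has no finite solution.

FAIL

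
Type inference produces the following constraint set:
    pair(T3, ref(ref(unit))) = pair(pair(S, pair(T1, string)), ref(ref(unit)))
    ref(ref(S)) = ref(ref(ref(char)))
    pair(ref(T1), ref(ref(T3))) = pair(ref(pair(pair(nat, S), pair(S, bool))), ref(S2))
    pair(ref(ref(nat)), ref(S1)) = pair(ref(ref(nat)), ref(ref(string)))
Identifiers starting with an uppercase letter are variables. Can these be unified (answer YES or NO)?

YES

Decompose pair/2: T3 = pair(S, pair(T1, string)),  ref(ref(unit)) = ref(ref(unit)).
Bind T3 := pair(S, pair(T1, string)); substituting into the one remaining equation that mentions T3 gives: pair(ref(T1), ref(ref(pair(S, pair(T1, string))))) = pair(ref(pair(pair(nat, S), pair(S, bool))), ref(S2)).
Delete trivial equation ref(ref(unit)) = ref(ref(unit)).
Decompose ref/1: ref(S) = ref(ref(char)).
Decompose ref/1: S = ref(char).
Bind S := ref(char); substituting into the one remaining equation that mentions S gives: pair(ref(T1), ref(ref(pair(ref(char), pair(T1, string))))) = pair(ref(pair(pair(nat, ref(char)), pair(ref(char), bool))), ref(S2)). Substituting into the earlier binding gives T3 := pair(ref(char), pair(T1, string)).
Decompose pair/2: ref(T1) = ref(pair(pair(nat, ref(char)), pair(ref(char), bool))),  ref(ref(pair(ref(char), pair(T1, string)))) = ref(S2).
Decompose ref/1: T1 = pair(pair(nat, ref(char)), pair(ref(char), bool)).
Bind T1 := pair(pair(nat, ref(char)), pair(ref(char), bool)); substituting into the one remaining equation that mentions T1 gives: ref(ref(pair(ref(char), pair(pair(pair(nat, ref(char)), pair(ref(char), bool)), string)))) = ref(S2). Substituting into the earlier binding gives T3 := pair(ref(char), pair(pair(pair(nat, ref(char)), pair(ref(char), bool)), string)).
Decompose ref/1: ref(pair(ref(char), pair(pair(pair(nat, ref(char)), pair(ref(char), bool)), string))) = S2.
Bind S2 := ref(pair(ref(char), pair(pair(pair(nat, ref(char)), pair(ref(char), bool)), string))); no other remaining equation mentions S2.
Decompose pair/2: ref(ref(nat)) = ref(ref(nat)),  ref(S1) = ref(ref(string)).
Delete trivial equation ref(ref(nat)) = ref(ref(nat)).
Decompose ref/1: S1 = ref(string).
Bind S1 := ref(string).
No equations remain and no clash or occurs-check failure arose, so a unifier exists.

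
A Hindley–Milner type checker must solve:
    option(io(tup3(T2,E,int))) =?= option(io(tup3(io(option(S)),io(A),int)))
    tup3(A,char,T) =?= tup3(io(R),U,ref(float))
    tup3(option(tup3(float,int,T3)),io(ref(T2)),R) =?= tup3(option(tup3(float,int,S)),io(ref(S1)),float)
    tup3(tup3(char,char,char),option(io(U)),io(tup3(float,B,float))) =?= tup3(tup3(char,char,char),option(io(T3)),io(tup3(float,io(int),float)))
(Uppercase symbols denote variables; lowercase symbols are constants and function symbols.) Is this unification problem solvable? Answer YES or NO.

Decompose option/1: io(tup3(T2,E,int)) =?= io(tup3(io(option(S)),io(A),int)).
Decompose io/1: tup3(T2,E,int) =?= tup3(io(option(S)),io(A),int).
Decompose tup3/3: T2 =?= io(option(S)),  E =?= io(A),  int =?= int.
Bind T2 := io(option(S)); substituting into the one remaining equation that mentions T2 gives: tup3(option(tup3(float,int,T3)),io(ref(io(option(S)))),R) =?= tup3(option(tup3(float,int,S)),io(ref(S1)),float).
Bind E := io(A); no other remaining equation mentions E.
Delete trivial equation int =?= int.
Decompose tup3/3: A =?= io(R),  char =?= U,  T =?= ref(float).
Bind A := io(R); no other remaining equation mentions A. Substituting into the earlier binding gives E := io(io(R)).
Bind U := char; substituting into the one remaining equation that mentions U gives: tup3(tup3(char,char,char),option(io(char)),io(tup3(float,B,float))) =?= tup3(tup3(char,char,char),option(io(T3)),io(tup3(float,io(int),float))).
Bind T := ref(float); no other remaining equation mentions T.
Decompose tup3/3: option(tup3(float,int,T3)) =?= option(tup3(float,int,S)),  io(ref(io(option(S)))) =?= io(ref(S1)),  R =?= float.
Decompose option/1: tup3(float,int,T3) =?= tup3(float,int,S).
Decompose tup3/3: float =?= float,  int =?= int,  T3 =?= S.
Delete trivial equation float =?= float.
Delete trivial equation int =?= int.
Bind T3 := S; substituting into the one remaining equation that mentions T3 gives: tup3(tup3(char,char,char),option(io(char)),io(tup3(float,B,float))) =?= tup3(tup3(char,char,char),option(io(S)),io(tup3(float,io(int),float))).
Decompose io/1: ref(io(option(S))) =?= ref(S1).
Decompose ref/1: io(option(S)) =?= S1.
Bind S1 := io(option(S)); no other remaining equation mentions S1.
Bind R := float; no other remaining equation mentions R. Substituting into the earlier bindings gives E := io(io(float)), A := io(float).
Decompose tup3/3: tup3(char,char,char) =?= tup3(char,char,char),  option(io(char)) =?= option(io(S)),  io(tup3(float,B,float)) =?= io(tup3(float,io(int),float)).
Delete trivial equation tup3(char,char,char) =?= tup3(char,char,char).
Decompose option/1: io(char) =?= io(S).
Decompose io/1: char =?= S.
Bind S := char; no other remaining equation mentions S. Substituting into the earlier bindings gives T2 := io(option(char)), T3 := char, S1 := io(option(char)).
Decompose io/1: tup3(float,B,float) =?= tup3(float,io(int),float).
Decompose tup3/3: float =?= float,  B =?= io(int),  float =?= float.
Delete trivial equation float =?= float.
Bind B := io(int); no other remaining equation mentions B.
Delete trivial equation float =?= float.
No equations remain and no clash or occurs-check failure arose, so a unifier exists.

YES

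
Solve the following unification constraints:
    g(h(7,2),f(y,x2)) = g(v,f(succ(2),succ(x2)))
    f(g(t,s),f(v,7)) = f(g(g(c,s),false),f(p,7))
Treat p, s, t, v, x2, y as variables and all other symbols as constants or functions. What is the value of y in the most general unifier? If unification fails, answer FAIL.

Decompose g/2: h(7,2) = v,  f(y,x2) = f(succ(2),succ(x2)).
Bind v := h(7,2); substituting into the one remaining equation that mentions v gives: f(g(t,s),f(h(7,2),7)) = f(g(g(c,s),false),f(p,7)).
Decompose f/2: y = succ(2),  x2 = succ(x2).
Bind y := succ(2); no other remaining equation mentions y.
Occurs check fails: x2 occurs in succ(x2); the equation x2 = succ(x2) has no finite solution.

FAIL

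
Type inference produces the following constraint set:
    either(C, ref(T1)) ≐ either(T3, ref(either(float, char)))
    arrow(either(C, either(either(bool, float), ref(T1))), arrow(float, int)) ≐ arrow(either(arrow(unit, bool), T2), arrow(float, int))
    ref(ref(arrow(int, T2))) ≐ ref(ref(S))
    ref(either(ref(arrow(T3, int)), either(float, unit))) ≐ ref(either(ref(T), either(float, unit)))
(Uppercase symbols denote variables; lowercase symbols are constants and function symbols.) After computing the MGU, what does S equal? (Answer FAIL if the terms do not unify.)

arrow(int, either(either(bool, float), ref(either(float, char))))

Decompose either/2: C ≐ T3,  ref(T1) ≐ ref(either(float, char)).
Bind C := T3; substituting into the one remaining equation that mentions C gives: arrow(either(T3, either(either(bool, float), ref(T1))), arrow(float, int)) ≐ arrow(either(arrow(unit, bool), T2), arrow(float, int)).
Decompose ref/1: T1 ≐ either(float, char).
Bind T1 := either(float, char); substituting into the one remaining equation that mentions T1 gives: arrow(either(T3, either(either(bool, float), ref(either(float, char)))), arrow(float, int)) ≐ arrow(either(arrow(unit, bool), T2), arrow(float, int)).
Decompose arrow/2: either(T3, either(either(bool, float), ref(either(float, char)))) ≐ either(arrow(unit, bool), T2),  arrow(float, int) ≐ arrow(float, int).
Decompose either/2: T3 ≐ arrow(unit, bool),  either(either(bool, float), ref(either(float, char))) ≐ T2.
Bind T3 := arrow(unit, bool); substituting into the one remaining equation that mentions T3 gives: ref(either(ref(arrow(arrow(unit, bool), int)), either(float, unit))) ≐ ref(either(ref(T), either(float, unit))). Substituting into the earlier binding gives C := arrow(unit, bool).
Bind T2 := either(either(bool, float), ref(either(float, char))); substituting into the one remaining equation that mentions T2 gives: ref(ref(arrow(int, either(either(bool, float), ref(either(float, char)))))) ≐ ref(ref(S)).
Delete trivial equation arrow(float, int) ≐ arrow(float, int).
Decompose ref/1: ref(arrow(int, either(either(bool, float), ref(either(float, char))))) ≐ ref(S).
Decompose ref/1: arrow(int, either(either(bool, float), ref(either(float, char)))) ≐ S.
Bind S := arrow(int, either(either(bool, float), ref(either(float, char)))); no other remaining equation mentions S.
Decompose ref/1: either(ref(arrow(arrow(unit, bool), int)), either(float, unit)) ≐ either(ref(T), either(float, unit)).
Decompose either/2: ref(arrow(arrow(unit, bool), int)) ≐ ref(T),  either(float, unit) ≐ either(float, unit).
Decompose ref/1: arrow(arrow(unit, bool), int) ≐ T.
Bind T := arrow(arrow(unit, bool), int); no other remaining equation mentions T.
Delete trivial equation either(float, unit) ≐ either(float, unit).
MGU = { C := arrow(unit, bool), T1 := either(float, char), T3 := arrow(unit, bool), T2 := either(either(bool, float), ref(either(float, char))), S := arrow(int, either(either(bool, float), ref(either(float, char)))), T := arrow(arrow(unit, bool), int) }, so S := arrow(int, either(either(bool, float), ref(either(float, char)))).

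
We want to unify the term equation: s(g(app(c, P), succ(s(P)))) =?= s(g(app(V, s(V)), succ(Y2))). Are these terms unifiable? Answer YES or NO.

YES

Decompose s/1: g(app(c, P), succ(s(P))) =?= g(app(V, s(V)), succ(Y2)).
Decompose g/2: app(c, P) =?= app(V, s(V)),  succ(s(P)) =?= succ(Y2).
Decompose app/2: c =?= V,  P =?= s(V).
Bind V := c; substituting into the one remaining equation that mentions V gives: P =?= s(c).
Bind P := s(c); substituting into the remaining equation gives: succ(s(s(c))) =?= succ(Y2).
Decompose succ/1: s(s(c)) =?= Y2.
Bind Y2 := s(s(c)).
No equations remain and no clash or occurs-check failure arose, so a unifier exists.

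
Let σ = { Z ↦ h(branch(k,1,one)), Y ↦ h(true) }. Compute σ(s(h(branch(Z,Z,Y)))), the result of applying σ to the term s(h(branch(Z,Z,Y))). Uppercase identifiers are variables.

Replace each occurrence of Z with h(branch(k,1,one)).
Replace each occurrence of Y with h(true).
Result: s(h(branch(h(branch(k,1,one)),h(branch(k,1,one)),h(true)))).

s(h(branch(h(branch(k,1,one)),h(branch(k,1,one)),h(true))))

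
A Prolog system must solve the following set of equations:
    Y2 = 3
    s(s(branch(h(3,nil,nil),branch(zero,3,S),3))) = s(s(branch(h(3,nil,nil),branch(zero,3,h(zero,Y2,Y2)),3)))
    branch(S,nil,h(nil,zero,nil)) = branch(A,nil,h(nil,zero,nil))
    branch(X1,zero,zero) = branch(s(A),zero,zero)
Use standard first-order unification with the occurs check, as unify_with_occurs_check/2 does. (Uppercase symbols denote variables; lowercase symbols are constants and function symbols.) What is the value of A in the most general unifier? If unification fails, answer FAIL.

Bind Y2 := 3; substituting into the one remaining equation that mentions Y2 gives: s(s(branch(h(3,nil,nil),branch(zero,3,S),3))) = s(s(branch(h(3,nil,nil),branch(zero,3,h(zero,3,3)),3))).
Decompose s/1: s(branch(h(3,nil,nil),branch(zero,3,S),3)) = s(branch(h(3,nil,nil),branch(zero,3,h(zero,3,3)),3)).
Decompose s/1: branch(h(3,nil,nil),branch(zero,3,S),3) = branch(h(3,nil,nil),branch(zero,3,h(zero,3,3)),3).
Decompose branch/3: h(3,nil,nil) = h(3,nil,nil),  branch(zero,3,S) = branch(zero,3,h(zero,3,3)),  3 = 3.
Delete trivial equation h(3,nil,nil) = h(3,nil,nil).
Decompose branch/3: zero = zero,  3 = 3,  S = h(zero,3,3).
Delete trivial equation zero = zero.
Delete trivial equation 3 = 3.
Bind S := h(zero,3,3); substituting into the one remaining equation that mentions S gives: branch(h(zero,3,3),nil,h(nil,zero,nil)) = branch(A,nil,h(nil,zero,nil)).
Delete trivial equation 3 = 3.
Decompose branch/3: h(zero,3,3) = A,  nil = nil,  h(nil,zero,nil) = h(nil,zero,nil).
Bind A := h(zero,3,3); substituting into the one remaining equation that mentions A gives: branch(X1,zero,zero) = branch(s(h(zero,3,3)),zero,zero).
Delete trivial equation nil = nil.
Delete trivial equation h(nil,zero,nil) = h(nil,zero,nil).
Decompose branch/3: X1 = s(h(zero,3,3)),  zero = zero,  zero = zero.
Bind X1 := s(h(zero,3,3)); no other remaining equation mentions X1.
Delete trivial equation zero = zero.
Delete trivial equation zero = zero.
MGU = { Y2 ↦ 3, S ↦ h(zero,3,3), A ↦ h(zero,3,3), X1 ↦ s(h(zero,3,3)) }, so A ↦ h(zero,3,3).

h(zero,3,3)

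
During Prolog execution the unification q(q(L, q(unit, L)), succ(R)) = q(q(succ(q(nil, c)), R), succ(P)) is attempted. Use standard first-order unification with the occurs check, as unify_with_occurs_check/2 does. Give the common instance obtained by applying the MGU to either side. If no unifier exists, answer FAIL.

q(q(succ(q(nil, c)), q(unit, succ(q(nil, c)))), succ(q(unit, succ(q(nil, c)))))

Decompose q/2: q(L, q(unit, L)) = q(succ(q(nil, c)), R),  succ(R) = succ(P).
Decompose q/2: L = succ(q(nil, c)),  q(unit, L) = R.
Bind L := succ(q(nil, c)); substituting into the one remaining equation that mentions L gives: q(unit, succ(q(nil, c))) = R.
Bind R := q(unit, succ(q(nil, c))); substituting into the remaining equation gives: succ(q(unit, succ(q(nil, c)))) = succ(P).
Decompose succ/1: q(unit, succ(q(nil, c))) = P.
Bind P := q(unit, succ(q(nil, c))).
Applying the MGU to either side gives q(q(succ(q(nil, c)), q(unit, succ(q(nil, c)))), succ(q(unit, succ(q(nil, c))))).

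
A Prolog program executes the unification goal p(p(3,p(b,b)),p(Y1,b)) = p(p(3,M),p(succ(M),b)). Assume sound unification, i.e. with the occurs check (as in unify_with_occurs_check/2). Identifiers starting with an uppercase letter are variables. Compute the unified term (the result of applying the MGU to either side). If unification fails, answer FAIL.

p(p(3,p(b,b)),p(succ(p(b,b)),b))

Decompose p/2: p(3,p(b,b)) = p(3,M),  p(Y1,b) = p(succ(M),b).
Decompose p/2: 3 = 3,  p(b,b) = M.
Delete trivial equation 3 = 3.
Bind M := p(b,b); substituting into the remaining equation gives: p(Y1,b) = p(succ(p(b,b)),b).
Decompose p/2: Y1 = succ(p(b,b)),  b = b.
Bind Y1 := succ(p(b,b)); no other remaining equation mentions Y1.
Delete trivial equation b = b.
Applying the MGU to either side gives p(p(3,p(b,b)),p(succ(p(b,b)),b)).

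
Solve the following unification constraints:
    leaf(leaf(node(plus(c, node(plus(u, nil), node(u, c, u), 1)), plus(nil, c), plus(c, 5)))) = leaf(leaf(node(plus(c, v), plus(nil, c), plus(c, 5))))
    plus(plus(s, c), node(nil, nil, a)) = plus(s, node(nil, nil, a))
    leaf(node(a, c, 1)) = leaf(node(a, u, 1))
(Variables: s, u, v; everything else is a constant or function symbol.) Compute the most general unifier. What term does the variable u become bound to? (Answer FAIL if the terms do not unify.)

FAIL

Decompose leaf/1: leaf(node(plus(c, node(plus(u, nil), node(u, c, u), 1)), plus(nil, c), plus(c, 5))) = leaf(node(plus(c, v), plus(nil, c), plus(c, 5))).
Decompose leaf/1: node(plus(c, node(plus(u, nil), node(u, c, u), 1)), plus(nil, c), plus(c, 5)) = node(plus(c, v), plus(nil, c), plus(c, 5)).
Decompose node/3: plus(c, node(plus(u, nil), node(u, c, u), 1)) = plus(c, v),  plus(nil, c) = plus(nil, c),  plus(c, 5) = plus(c, 5).
Decompose plus/2: c = c,  node(plus(u, nil), node(u, c, u), 1) = v.
Delete trivial equation c = c.
Bind v := node(plus(u, nil), node(u, c, u), 1); no other remaining equation mentions v.
Delete trivial equation plus(nil, c) = plus(nil, c).
Delete trivial equation plus(c, 5) = plus(c, 5).
Decompose plus/2: plus(s, c) = s,  node(nil, nil, a) = node(nil, nil, a).
Occurs check fails: s occurs in plus(s, c); the equation s = plus(s, c) has no finite solution.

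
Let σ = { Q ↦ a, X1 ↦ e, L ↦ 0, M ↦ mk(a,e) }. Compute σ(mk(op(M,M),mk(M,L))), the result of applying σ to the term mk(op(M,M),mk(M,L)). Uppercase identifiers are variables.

Replace each occurrence of L with 0.
Replace each occurrence of M with mk(a,e).
Result: mk(op(mk(a,e),mk(a,e)),mk(mk(a,e),0)).

mk(op(mk(a,e),mk(a,e)),mk(mk(a,e),0))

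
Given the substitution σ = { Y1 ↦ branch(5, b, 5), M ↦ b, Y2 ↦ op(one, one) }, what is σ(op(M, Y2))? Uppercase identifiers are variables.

Replace each occurrence of M with b.
Replace each occurrence of Y2 with op(one, one).
Result: op(b, op(one, one)).

op(b, op(one, one))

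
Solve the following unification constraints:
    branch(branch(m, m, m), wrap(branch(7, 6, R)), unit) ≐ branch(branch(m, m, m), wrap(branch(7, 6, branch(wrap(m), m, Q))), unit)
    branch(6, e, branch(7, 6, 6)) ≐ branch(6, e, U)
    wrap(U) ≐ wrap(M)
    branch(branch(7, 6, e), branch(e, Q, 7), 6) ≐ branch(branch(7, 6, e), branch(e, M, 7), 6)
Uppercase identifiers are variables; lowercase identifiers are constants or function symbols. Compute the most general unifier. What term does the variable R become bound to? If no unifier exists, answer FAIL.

Decompose branch/3: branch(m, m, m) ≐ branch(m, m, m),  wrap(branch(7, 6, R)) ≐ wrap(branch(7, 6, branch(wrap(m), m, Q))),  unit ≐ unit.
Delete trivial equation branch(m, m, m) ≐ branch(m, m, m).
Decompose wrap/1: branch(7, 6, R) ≐ branch(7, 6, branch(wrap(m), m, Q)).
Decompose branch/3: 7 ≐ 7,  6 ≐ 6,  R ≐ branch(wrap(m), m, Q).
Delete trivial equation 7 ≐ 7.
Delete trivial equation 6 ≐ 6.
Bind R := branch(wrap(m), m, Q); no other remaining equation mentions R.
Delete trivial equation unit ≐ unit.
Decompose branch/3: 6 ≐ 6,  e ≐ e,  branch(7, 6, 6) ≐ U.
Delete trivial equation 6 ≐ 6.
Delete trivial equation e ≐ e.
Bind U := branch(7, 6, 6); substituting into the one remaining equation that mentions U gives: wrap(branch(7, 6, 6)) ≐ wrap(M).
Decompose wrap/1: branch(7, 6, 6) ≐ M.
Bind M := branch(7, 6, 6); substituting into the remaining equation gives: branch(branch(7, 6, e), branch(e, Q, 7), 6) ≐ branch(branch(7, 6, e), branch(e, branch(7, 6, 6), 7), 6).
Decompose branch/3: branch(7, 6, e) ≐ branch(7, 6, e),  branch(e, Q, 7) ≐ branch(e, branch(7, 6, 6), 7),  6 ≐ 6.
Delete trivial equation branch(7, 6, e) ≐ branch(7, 6, e).
Decompose branch/3: e ≐ e,  Q ≐ branch(7, 6, 6),  7 ≐ 7.
Delete trivial equation e ≐ e.
Bind Q := branch(7, 6, 6); no other remaining equation mentions Q. Substituting into the earlier binding gives R := branch(wrap(m), m, branch(7, 6, 6)).
Delete trivial equation 7 ≐ 7.
Delete trivial equation 6 ≐ 6.
MGU = { R -> branch(wrap(m), m, branch(7, 6, 6)), U -> branch(7, 6, 6), M -> branch(7, 6, 6), Q -> branch(7, 6, 6) }, so R -> branch(wrap(m), m, branch(7, 6, 6)).

branch(wrap(m), m, branch(7, 6, 6))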